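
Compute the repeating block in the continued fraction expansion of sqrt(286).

Write x_i = (sqrt(286) + m_i)/d_i with (m_0, d_0) = (0, 1). a_0 = floor(sqrt(286)) = 16, since 16^2 = 256 <= 286 < 289 = 17^2.
Iterate m_{i+1} = d_i*a_i - m_i, d_{i+1} = (286 - m_{i+1}^2)/d_i, a_{i+1} = floor((a_0 + m_{i+1})/d_{i+1}):
  m_1 = 1*16 - 0 = 16, d_1 = (286 - 16^2)/1 = 30/1 = 30, a_1 = floor((16 + 16)/30) = 1.
  m_2 = 30*1 - 16 = 14, d_2 = (286 - 14^2)/30 = 90/30 = 3, a_2 = floor((16 + 14)/3) = 10.
  m_3 = 3*10 - 14 = 16, d_3 = (286 - 16^2)/3 = 30/3 = 10, a_3 = floor((16 + 16)/10) = 3.
  m_4 = 10*3 - 16 = 14, d_4 = (286 - 14^2)/10 = 90/10 = 9, a_4 = floor((16 + 14)/9) = 3.
  m_5 = 9*3 - 14 = 13, d_5 = (286 - 13^2)/9 = 117/9 = 13, a_5 = floor((16 + 13)/13) = 2.
  m_6 = 13*2 - 13 = 13, d_6 = (286 - 13^2)/13 = 117/13 = 9, a_6 = floor((16 + 13)/9) = 3.
  m_7 = 9*3 - 13 = 14, d_7 = (286 - 14^2)/9 = 90/9 = 10, a_7 = floor((16 + 14)/10) = 3.
  m_8 = 10*3 - 14 = 16, d_8 = (286 - 16^2)/10 = 30/10 = 3, a_8 = floor((16 + 16)/3) = 10.
  m_9 = 3*10 - 16 = 14, d_9 = (286 - 14^2)/3 = 90/3 = 30, a_9 = floor((16 + 14)/30) = 1.
  m_10 = 30*1 - 14 = 16, d_10 = (286 - 16^2)/30 = 30/30 = 1, a_10 = floor((16 + 16)/1) = 32.
  m_11 = 1*32 - 16 = 16, d_11 = (286 - 16^2)/1 = 30/1 = 30: (m_11, d_11) = (m_1, d_1) = (16, 30), so from here the quotients repeat a_1, ..., a_10; the period length is 10.
Hence the expansion of sqrt(286) is a_0 = 16 followed by the repeating block 1, 10, 3, 3, 2, 3, 3, 10, 1, 32 (period 10).

[16; (1, 10, 3, 3, 2, 3, 3, 10, 1, 32)]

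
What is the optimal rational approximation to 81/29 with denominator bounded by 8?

Expand x = 81/29 as a continued fraction with the Euclidean algorithm:
  81 = 2*29 + 23, so a_0 = 2.
  29 = 1*23 + 6, so a_1 = 1.
  23 = 3*6 + 5, so a_2 = 3.
  6 = 1*5 + 1, so a_3 = 1.
  5 = 5*1 + 0, so a_4 = 5.
so x = [2; 1, 3, 1, 5].
Convergents (p_i = a_i*p_{i-1} + p_{i-2}, q_i = a_i*q_{i-1} + q_{i-2} with p_{-2}=0, p_{-1}=1, q_{-2}=1, q_{-1}=0), until the denominator exceeds 8:
  i=0: a_0=2, p_0 = 2*1 + 0 = 2, q_0 = 2*0 + 1 = 1.
  i=1: a_1=1, p_1 = 1*2 + 1 = 3, q_1 = 1*1 + 0 = 1.
  i=2: a_2=3, p_2 = 3*3 + 2 = 11, q_2 = 3*1 + 1 = 4.
  i=3: a_3=1, p_3 = 1*11 + 3 = 14, q_3 = 1*4 + 1 = 5.
  i=4: a_4=5, p_4 = 5*14 + 11 = 81, q_4 = 5*5 + 4 = 29.
q_4 = 29 > 8, so the last convergent with denominator <= 8 is p_3/q_3 = 14/5.
The closest fraction with denominator <= 8 is either p_3/q_3 or the intermediate fraction (k*p_3 + p_2)/(k*q_3 + q_2) with the largest k >= 1 whose denominator stays <= 8; these approach x as k grows, and every other convergent or intermediate fraction in range is farther away.
Largest k: floor((8 - q_2)/q_3) = floor((8 - 4)/5) = 0.
Since k = 0, no intermediate fraction beyond p_3/q_3 has denominator <= 8, so the convergent 14/5 is the closest (its error is |81*5 - 14*29|/(29*5) = 1/145).

14/5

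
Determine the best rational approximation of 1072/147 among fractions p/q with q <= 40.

175/24

Expand x = 1072/147 as a continued fraction with the Euclidean algorithm:
  1072 = 7*147 + 43, so a_0 = 7.
  147 = 3*43 + 18, so a_1 = 3.
  43 = 2*18 + 7, so a_2 = 2.
  18 = 2*7 + 4, so a_3 = 2.
  7 = 1*4 + 3, so a_4 = 1.
  4 = 1*3 + 1, so a_5 = 1.
  3 = 3*1 + 0, so a_6 = 3.
so x = [7; 3, 2, 2, 1, 1, 3].
Convergents (p_i = a_i*p_{i-1} + p_{i-2}, q_i = a_i*q_{i-1} + q_{i-2} with p_{-2}=0, p_{-1}=1, q_{-2}=1, q_{-1}=0), until the denominator exceeds 40:
  i=0: a_0=7, p_0 = 7*1 + 0 = 7, q_0 = 7*0 + 1 = 1.
  i=1: a_1=3, p_1 = 3*7 + 1 = 22, q_1 = 3*1 + 0 = 3.
  i=2: a_2=2, p_2 = 2*22 + 7 = 51, q_2 = 2*3 + 1 = 7.
  i=3: a_3=2, p_3 = 2*51 + 22 = 124, q_3 = 2*7 + 3 = 17.
  i=4: a_4=1, p_4 = 1*124 + 51 = 175, q_4 = 1*17 + 7 = 24.
  i=5: a_5=1, p_5 = 1*175 + 124 = 299, q_5 = 1*24 + 17 = 41.
q_5 = 41 > 40, so the last convergent with denominator <= 40 is p_4/q_4 = 175/24.
The closest fraction with denominator <= 40 is either p_4/q_4 or the intermediate fraction (k*p_4 + p_3)/(k*q_4 + q_3) with the largest k >= 1 whose denominator stays <= 40; these approach x as k grows, and every other convergent or intermediate fraction in range is farther away.
Largest k: floor((40 - q_3)/q_4) = floor((40 - 17)/24) = 0.
Since k = 0, no intermediate fraction beyond p_4/q_4 has denominator <= 40, so the convergent 175/24 is the closest (its error is |1072*24 - 175*147|/(147*24) = 3/3528).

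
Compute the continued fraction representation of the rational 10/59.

Run the Euclidean algorithm on 10 and 59; the successive quotients are the partial quotients a_0, a_1, ... (each step inverts the fractional part left over by the previous one):
  10 = 0*59 + 10, so a_0 = 0.
  59 = 5*10 + 9, so a_1 = 5.
  10 = 1*9 + 1, so a_2 = 1.
  9 = 9*1 + 0, so a_3 = 9.
The remainder reaches 0 after 4 divisions, so the expansion has 4 partial quotients, read off in order.

[0; 5, 1, 9]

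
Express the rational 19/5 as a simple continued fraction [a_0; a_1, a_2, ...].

[3; 1, 4]

Run the Euclidean algorithm on 19 and 5; the successive quotients are the partial quotients a_0, a_1, ... (each step inverts the fractional part left over by the previous one):
  19 = 3*5 + 4, so a_0 = 3.
  5 = 1*4 + 1, so a_1 = 1.
  4 = 4*1 + 0, so a_2 = 4.
The remainder reaches 0 after 3 divisions, so the expansion has 3 partial quotients, read off in order.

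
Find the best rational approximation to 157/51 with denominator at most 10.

Expand x = 157/51 as a continued fraction with the Euclidean algorithm:
  157 = 3*51 + 4, so a_0 = 3.
  51 = 12*4 + 3, so a_1 = 12.
  4 = 1*3 + 1, so a_2 = 1.
  3 = 3*1 + 0, so a_3 = 3.
so x = [3; 12, 1, 3].
Convergents (p_i = a_i*p_{i-1} + p_{i-2}, q_i = a_i*q_{i-1} + q_{i-2} with p_{-2}=0, p_{-1}=1, q_{-2}=1, q_{-1}=0), until the denominator exceeds 10:
  i=0: a_0=3, p_0 = 3*1 + 0 = 3, q_0 = 3*0 + 1 = 1.
  i=1: a_1=12, p_1 = 12*3 + 1 = 37, q_1 = 12*1 + 0 = 12.
q_1 = 12 > 10, so the last convergent with denominator <= 10 is p_0/q_0 = 3/1.
The closest fraction with denominator <= 10 is either p_0/q_0 or the intermediate fraction (k*p_0 + p_{-1})/(k*q_0 + q_{-1}) with the largest k >= 1 whose denominator stays <= 10; these approach x as k grows, and every other convergent or intermediate fraction in range is farther away.
Largest k: floor((10 - q_{-1})/q_0) = floor((10 - 0)/1) = 10 (using the seeds p_{-1} = 1, q_{-1} = 0).
That gives (10*3 + 1)/(10*1 + 0) = 31/10.
Compare the errors: |x - 3/1| = |157*1 - 3*51|/(51*1) = 4/51, and |x - 31/10| = |157*10 - 31*51|/(51*10) = 11/510.
Cross-multiplying, 11*51 = 561 < 2040 = 4*510, so 11/510 is smaller: the intermediate fraction 31/10 is closer to x than 3/1.

31/10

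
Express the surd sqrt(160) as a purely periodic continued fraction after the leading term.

[12; (1, 1, 1, 5, 1, 1, 1, 24)]

Write x_i = (sqrt(160) + m_i)/d_i with (m_0, d_0) = (0, 1). a_0 = floor(sqrt(160)) = 12, since 12^2 = 144 <= 160 < 169 = 13^2.
Iterate m_{i+1} = d_i*a_i - m_i, d_{i+1} = (160 - m_{i+1}^2)/d_i, a_{i+1} = floor((a_0 + m_{i+1})/d_{i+1}):
  m_1 = 1*12 - 0 = 12, d_1 = (160 - 12^2)/1 = 16/1 = 16, a_1 = floor((12 + 12)/16) = 1.
  m_2 = 16*1 - 12 = 4, d_2 = (160 - 4^2)/16 = 144/16 = 9, a_2 = floor((12 + 4)/9) = 1.
  m_3 = 9*1 - 4 = 5, d_3 = (160 - 5^2)/9 = 135/9 = 15, a_3 = floor((12 + 5)/15) = 1.
  m_4 = 15*1 - 5 = 10, d_4 = (160 - 10^2)/15 = 60/15 = 4, a_4 = floor((12 + 10)/4) = 5.
  m_5 = 4*5 - 10 = 10, d_5 = (160 - 10^2)/4 = 60/4 = 15, a_5 = floor((12 + 10)/15) = 1.
  m_6 = 15*1 - 10 = 5, d_6 = (160 - 5^2)/15 = 135/15 = 9, a_6 = floor((12 + 5)/9) = 1.
  m_7 = 9*1 - 5 = 4, d_7 = (160 - 4^2)/9 = 144/9 = 16, a_7 = floor((12 + 4)/16) = 1.
  m_8 = 16*1 - 4 = 12, d_8 = (160 - 12^2)/16 = 16/16 = 1, a_8 = floor((12 + 12)/1) = 24.
  m_9 = 1*24 - 12 = 12, d_9 = (160 - 12^2)/1 = 16/1 = 16: (m_9, d_9) = (m_1, d_1) = (12, 16), so from here the quotients repeat a_1, ..., a_8; the period length is 8.
Hence the expansion of sqrt(160) is a_0 = 12 followed by the repeating block 1, 1, 1, 5, 1, 1, 1, 24 (period 8).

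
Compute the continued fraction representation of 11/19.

Run the Euclidean algorithm on 11 and 19; the successive quotients are the partial quotients a_0, a_1, ... (each step inverts the fractional part left over by the previous one):
  11 = 0*19 + 11, so a_0 = 0.
  19 = 1*11 + 8, so a_1 = 1.
  11 = 1*8 + 3, so a_2 = 1.
  8 = 2*3 + 2, so a_3 = 2.
  3 = 1*2 + 1, so a_4 = 1.
  2 = 2*1 + 0, so a_5 = 2.
The remainder reaches 0 after 6 divisions, so the expansion has 6 partial quotients, read off in order.

[0; 1, 1, 2, 1, 2]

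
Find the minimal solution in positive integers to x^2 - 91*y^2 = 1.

First expand sqrt(91) as a continued fraction. With x_i = (sqrt(91) + m_i)/d_i and (m_0, d_0) = (0, 1): a_0 = floor(sqrt(91)) = 9, since 9^2 = 81 <= 91 < 100 = 10^2.
Iterate m_{i+1} = d_i*a_i - m_i, d_{i+1} = (91 - m_{i+1}^2)/d_i, a_{i+1} = floor((a_0 + m_{i+1})/d_{i+1}):
  m_1 = 1*9 - 0 = 9, d_1 = (91 - 9^2)/1 = 10/1 = 10, a_1 = floor((9 + 9)/10) = 1.
  m_2 = 10*1 - 9 = 1, d_2 = (91 - 1^2)/10 = 90/10 = 9, a_2 = floor((9 + 1)/9) = 1.
  m_3 = 9*1 - 1 = 8, d_3 = (91 - 8^2)/9 = 27/9 = 3, a_3 = floor((9 + 8)/3) = 5.
  m_4 = 3*5 - 8 = 7, d_4 = (91 - 7^2)/3 = 42/3 = 14, a_4 = floor((9 + 7)/14) = 1.
  m_5 = 14*1 - 7 = 7, d_5 = (91 - 7^2)/14 = 42/14 = 3, a_5 = floor((9 + 7)/3) = 5.
  m_6 = 3*5 - 7 = 8, d_6 = (91 - 8^2)/3 = 27/3 = 9, a_6 = floor((9 + 8)/9) = 1.
  m_7 = 9*1 - 8 = 1, d_7 = (91 - 1^2)/9 = 90/9 = 10, a_7 = floor((9 + 1)/10) = 1.
  m_8 = 10*1 - 1 = 9, d_8 = (91 - 9^2)/10 = 10/10 = 1, a_8 = floor((9 + 9)/1) = 18.
  m_9 = 1*18 - 9 = 9, d_9 = (91 - 9^2)/1 = 10/1 = 10: (m_9, d_9) = (m_1, d_1) = (9, 10), so from here the quotients repeat a_1, ..., a_8; the period length is 8.
So sqrt(91) = [9; (1, 1, 5, 1, 5, 1, 1, 18)] with period length k = 8.
k is even, so the fundamental solution of x^2 - 91y^2 = 1 is (p_{k-1}, q_{k-1}) = (p_7, q_7); compute convergents through index 7.
Convergents (p_i = a_i*p_{i-1} + p_{i-2}, q_i = a_i*q_{i-1} + q_{i-2} with p_{-2}=0, p_{-1}=1, q_{-2}=1, q_{-1}=0):
  i=0: a_0=9, p_0 = 9*1 + 0 = 9, q_0 = 9*0 + 1 = 1.
  i=1: a_1=1, p_1 = 1*9 + 1 = 10, q_1 = 1*1 + 0 = 1.
  i=2: a_2=1, p_2 = 1*10 + 9 = 19, q_2 = 1*1 + 1 = 2.
  i=3: a_3=5, p_3 = 5*19 + 10 = 105, q_3 = 5*2 + 1 = 11.
  i=4: a_4=1, p_4 = 1*105 + 19 = 124, q_4 = 1*11 + 2 = 13.
  i=5: a_5=5, p_5 = 5*124 + 105 = 725, q_5 = 5*13 + 11 = 76.
  i=6: a_6=1, p_6 = 1*725 + 124 = 849, q_6 = 1*76 + 13 = 89.
  i=7: a_7=1, p_7 = 1*849 + 725 = 1574, q_7 = 1*89 + 76 = 165.
Check: 1574^2 - 91*165^2 = 2477476 - 2477475 = 1, so (x, y) = (1574, 165) solves the equation, and by the theorem it is the least positive solution.

(x, y) = (1574, 165)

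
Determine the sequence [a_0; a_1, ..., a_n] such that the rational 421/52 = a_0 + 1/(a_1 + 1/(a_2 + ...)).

[8; 10, 2, 2]

Run the Euclidean algorithm on 421 and 52; the successive quotients are the partial quotients a_0, a_1, ... (each step inverts the fractional part left over by the previous one):
  421 = 8*52 + 5, so a_0 = 8.
  52 = 10*5 + 2, so a_1 = 10.
  5 = 2*2 + 1, so a_2 = 2.
  2 = 2*1 + 0, so a_3 = 2.
The remainder reaches 0 after 4 divisions, so the expansion has 4 partial quotients, read off in order.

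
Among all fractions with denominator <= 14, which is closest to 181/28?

Expand x = 181/28 as a continued fraction with the Euclidean algorithm:
  181 = 6*28 + 13, so a_0 = 6.
  28 = 2*13 + 2, so a_1 = 2.
  13 = 6*2 + 1, so a_2 = 6.
  2 = 2*1 + 0, so a_3 = 2.
so x = [6; 2, 6, 2].
Convergents (p_i = a_i*p_{i-1} + p_{i-2}, q_i = a_i*q_{i-1} + q_{i-2} with p_{-2}=0, p_{-1}=1, q_{-2}=1, q_{-1}=0), until the denominator exceeds 14:
  i=0: a_0=6, p_0 = 6*1 + 0 = 6, q_0 = 6*0 + 1 = 1.
  i=1: a_1=2, p_1 = 2*6 + 1 = 13, q_1 = 2*1 + 0 = 2.
  i=2: a_2=6, p_2 = 6*13 + 6 = 84, q_2 = 6*2 + 1 = 13.
  i=3: a_3=2, p_3 = 2*84 + 13 = 181, q_3 = 2*13 + 2 = 28.
q_3 = 28 > 14, so the last convergent with denominator <= 14 is p_2/q_2 = 84/13.
The closest fraction with denominator <= 14 is either p_2/q_2 or the intermediate fraction (k*p_2 + p_1)/(k*q_2 + q_1) with the largest k >= 1 whose denominator stays <= 14; these approach x as k grows, and every other convergent or intermediate fraction in range is farther away.
Largest k: floor((14 - q_1)/q_2) = floor((14 - 2)/13) = 0.
Since k = 0, no intermediate fraction beyond p_2/q_2 has denominator <= 14, so the convergent 84/13 is the closest (its error is |181*13 - 84*28|/(28*13) = 1/364).

84/13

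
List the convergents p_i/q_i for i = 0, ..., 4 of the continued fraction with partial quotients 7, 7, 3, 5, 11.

Using the convergent recurrence p_i = a_i*p_{i-1} + p_{i-2}, q_i = a_i*q_{i-1} + q_{i-2} with p_{-2}=0, p_{-1}=1, q_{-2}=1, q_{-1}=0:
  i=0: a_0=7, p_0 = 7*1 + 0 = 7, q_0 = 7*0 + 1 = 1.
  i=1: a_1=7, p_1 = 7*7 + 1 = 50, q_1 = 7*1 + 0 = 7.
  i=2: a_2=3, p_2 = 3*50 + 7 = 157, q_2 = 3*7 + 1 = 22.
  i=3: a_3=5, p_3 = 5*157 + 50 = 835, q_3 = 5*22 + 7 = 117.
  i=4: a_4=11, p_4 = 11*835 + 157 = 9342, q_4 = 11*117 + 22 = 1309.

7/1, 50/7, 157/22, 835/117, 9342/1309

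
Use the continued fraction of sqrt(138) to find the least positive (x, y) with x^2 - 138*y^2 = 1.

First expand sqrt(138) as a continued fraction. With x_i = (sqrt(138) + m_i)/d_i and (m_0, d_0) = (0, 1): a_0 = floor(sqrt(138)) = 11, since 11^2 = 121 <= 138 < 144 = 12^2.
Iterate m_{i+1} = d_i*a_i - m_i, d_{i+1} = (138 - m_{i+1}^2)/d_i, a_{i+1} = floor((a_0 + m_{i+1})/d_{i+1}):
  m_1 = 1*11 - 0 = 11, d_1 = (138 - 11^2)/1 = 17/1 = 17, a_1 = floor((11 + 11)/17) = 1.
  m_2 = 17*1 - 11 = 6, d_2 = (138 - 6^2)/17 = 102/17 = 6, a_2 = floor((11 + 6)/6) = 2.
  m_3 = 6*2 - 6 = 6, d_3 = (138 - 6^2)/6 = 102/6 = 17, a_3 = floor((11 + 6)/17) = 1.
  m_4 = 17*1 - 6 = 11, d_4 = (138 - 11^2)/17 = 17/17 = 1, a_4 = floor((11 + 11)/1) = 22.
  m_5 = 1*22 - 11 = 11, d_5 = (138 - 11^2)/1 = 17/1 = 17: (m_5, d_5) = (m_1, d_1) = (11, 17), so from here the quotients repeat a_1, ..., a_4; the period length is 4.
So sqrt(138) = [11; (1, 2, 1, 22)] with period length k = 4.
k is even, so the fundamental solution of x^2 - 138y^2 = 1 is (p_{k-1}, q_{k-1}) = (p_3, q_3); compute convergents through index 3.
Convergents (p_i = a_i*p_{i-1} + p_{i-2}, q_i = a_i*q_{i-1} + q_{i-2} with p_{-2}=0, p_{-1}=1, q_{-2}=1, q_{-1}=0):
  i=0: a_0=11, p_0 = 11*1 + 0 = 11, q_0 = 11*0 + 1 = 1.
  i=1: a_1=1, p_1 = 1*11 + 1 = 12, q_1 = 1*1 + 0 = 1.
  i=2: a_2=2, p_2 = 2*12 + 11 = 35, q_2 = 2*1 + 1 = 3.
  i=3: a_3=1, p_3 = 1*35 + 12 = 47, q_3 = 1*3 + 1 = 4.
Check: 47^2 - 138*4^2 = 2209 - 2208 = 1, so (x, y) = (47, 4) solves the equation, and by the theorem it is the least positive solution.

(x, y) = (47, 4)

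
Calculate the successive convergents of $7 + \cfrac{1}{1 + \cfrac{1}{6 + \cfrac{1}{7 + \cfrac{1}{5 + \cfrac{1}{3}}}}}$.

7/1, 8/1, 55/7, 393/50, 2020/257, 6453/821

Using the convergent recurrence p_i = a_i*p_{i-1} + p_{i-2}, q_i = a_i*q_{i-1} + q_{i-2} with p_{-2}=0, p_{-1}=1, q_{-2}=1, q_{-1}=0:
  i=0: a_0=7, p_0 = 7*1 + 0 = 7, q_0 = 7*0 + 1 = 1.
  i=1: a_1=1, p_1 = 1*7 + 1 = 8, q_1 = 1*1 + 0 = 1.
  i=2: a_2=6, p_2 = 6*8 + 7 = 55, q_2 = 6*1 + 1 = 7.
  i=3: a_3=7, p_3 = 7*55 + 8 = 393, q_3 = 7*7 + 1 = 50.
  i=4: a_4=5, p_4 = 5*393 + 55 = 2020, q_4 = 5*50 + 7 = 257.
  i=5: a_5=3, p_5 = 3*2020 + 393 = 6453, q_5 = 3*257 + 50 = 821.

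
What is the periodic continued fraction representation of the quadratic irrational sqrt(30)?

[5; (2, 10)]

Write x_i = (sqrt(30) + m_i)/d_i with (m_0, d_0) = (0, 1). a_0 = floor(sqrt(30)) = 5, since 5^2 = 25 <= 30 < 36 = 6^2.
Iterate m_{i+1} = d_i*a_i - m_i, d_{i+1} = (30 - m_{i+1}^2)/d_i, a_{i+1} = floor((a_0 + m_{i+1})/d_{i+1}):
  m_1 = 1*5 - 0 = 5, d_1 = (30 - 5^2)/1 = 5/1 = 5, a_1 = floor((5 + 5)/5) = 2.
  m_2 = 5*2 - 5 = 5, d_2 = (30 - 5^2)/5 = 5/5 = 1, a_2 = floor((5 + 5)/1) = 10.
  m_3 = 1*10 - 5 = 5, d_3 = (30 - 5^2)/1 = 5/1 = 5: (m_3, d_3) = (m_1, d_1) = (5, 5), so from here the quotients repeat a_1, a_2; the period length is 2.
Hence the expansion of sqrt(30) is a_0 = 5 followed by the repeating block 2, 10 (period 2).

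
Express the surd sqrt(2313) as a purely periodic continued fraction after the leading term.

[48; (10, 1, 2, 10, 2, 1, 10, 96)]

Write x_i = (sqrt(2313) + m_i)/d_i with (m_0, d_0) = (0, 1). a_0 = floor(sqrt(2313)) = 48, since 48^2 = 2304 <= 2313 < 2401 = 49^2.
Iterate m_{i+1} = d_i*a_i - m_i, d_{i+1} = (2313 - m_{i+1}^2)/d_i, a_{i+1} = floor((a_0 + m_{i+1})/d_{i+1}):
  m_1 = 1*48 - 0 = 48, d_1 = (2313 - 48^2)/1 = 9/1 = 9, a_1 = floor((48 + 48)/9) = 10.
  m_2 = 9*10 - 48 = 42, d_2 = (2313 - 42^2)/9 = 549/9 = 61, a_2 = floor((48 + 42)/61) = 1.
  m_3 = 61*1 - 42 = 19, d_3 = (2313 - 19^2)/61 = 1952/61 = 32, a_3 = floor((48 + 19)/32) = 2.
  m_4 = 32*2 - 19 = 45, d_4 = (2313 - 45^2)/32 = 288/32 = 9, a_4 = floor((48 + 45)/9) = 10.
  m_5 = 9*10 - 45 = 45, d_5 = (2313 - 45^2)/9 = 288/9 = 32, a_5 = floor((48 + 45)/32) = 2.
  m_6 = 32*2 - 45 = 19, d_6 = (2313 - 19^2)/32 = 1952/32 = 61, a_6 = floor((48 + 19)/61) = 1.
  m_7 = 61*1 - 19 = 42, d_7 = (2313 - 42^2)/61 = 549/61 = 9, a_7 = floor((48 + 42)/9) = 10.
  m_8 = 9*10 - 42 = 48, d_8 = (2313 - 48^2)/9 = 9/9 = 1, a_8 = floor((48 + 48)/1) = 96.
  m_9 = 1*96 - 48 = 48, d_9 = (2313 - 48^2)/1 = 9/1 = 9: (m_9, d_9) = (m_1, d_1) = (48, 9), so from here the quotients repeat a_1, ..., a_8; the period length is 8.
Hence the expansion of sqrt(2313) is a_0 = 48 followed by the repeating block 10, 1, 2, 10, 2, 1, 10, 96 (period 8).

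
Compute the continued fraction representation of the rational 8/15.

[0; 1, 1, 7]

Run the Euclidean algorithm on 8 and 15; the successive quotients are the partial quotients a_0, a_1, ... (each step inverts the fractional part left over by the previous one):
  8 = 0*15 + 8, so a_0 = 0.
  15 = 1*8 + 7, so a_1 = 1.
  8 = 1*7 + 1, so a_2 = 1.
  7 = 7*1 + 0, so a_3 = 7.
The remainder reaches 0 after 4 divisions, so the expansion has 4 partial quotients, read off in order.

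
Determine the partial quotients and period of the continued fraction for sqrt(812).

Write x_i = (sqrt(812) + m_i)/d_i with (m_0, d_0) = (0, 1). a_0 = floor(sqrt(812)) = 28, since 28^2 = 784 <= 812 < 841 = 29^2.
Iterate m_{i+1} = d_i*a_i - m_i, d_{i+1} = (812 - m_{i+1}^2)/d_i, a_{i+1} = floor((a_0 + m_{i+1})/d_{i+1}):
  m_1 = 1*28 - 0 = 28, d_1 = (812 - 28^2)/1 = 28/1 = 28, a_1 = floor((28 + 28)/28) = 2.
  m_2 = 28*2 - 28 = 28, d_2 = (812 - 28^2)/28 = 28/28 = 1, a_2 = floor((28 + 28)/1) = 56.
  m_3 = 1*56 - 28 = 28, d_3 = (812 - 28^2)/1 = 28/1 = 28: (m_3, d_3) = (m_1, d_1) = (28, 28), so from here the quotients repeat a_1, a_2; the period length is 2.
Hence the expansion of sqrt(812) is a_0 = 28 followed by the repeating block 2, 56 (period 2).

[28; (2, 56)]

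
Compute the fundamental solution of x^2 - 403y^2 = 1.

(x, y) = (669878, 33369)

First expand sqrt(403) as a continued fraction. With x_i = (sqrt(403) + m_i)/d_i and (m_0, d_0) = (0, 1): a_0 = floor(sqrt(403)) = 20, since 20^2 = 400 <= 403 < 441 = 21^2.
Iterate m_{i+1} = d_i*a_i - m_i, d_{i+1} = (403 - m_{i+1}^2)/d_i, a_{i+1} = floor((a_0 + m_{i+1})/d_{i+1}):
  m_1 = 1*20 - 0 = 20, d_1 = (403 - 20^2)/1 = 3/1 = 3, a_1 = floor((20 + 20)/3) = 13.
  m_2 = 3*13 - 20 = 19, d_2 = (403 - 19^2)/3 = 42/3 = 14, a_2 = floor((20 + 19)/14) = 2.
  m_3 = 14*2 - 19 = 9, d_3 = (403 - 9^2)/14 = 322/14 = 23, a_3 = floor((20 + 9)/23) = 1.
  m_4 = 23*1 - 9 = 14, d_4 = (403 - 14^2)/23 = 207/23 = 9, a_4 = floor((20 + 14)/9) = 3.
  m_5 = 9*3 - 14 = 13, d_5 = (403 - 13^2)/9 = 234/9 = 26, a_5 = floor((20 + 13)/26) = 1.
  m_6 = 26*1 - 13 = 13, d_6 = (403 - 13^2)/26 = 234/26 = 9, a_6 = floor((20 + 13)/9) = 3.
  m_7 = 9*3 - 13 = 14, d_7 = (403 - 14^2)/9 = 207/9 = 23, a_7 = floor((20 + 14)/23) = 1.
  m_8 = 23*1 - 14 = 9, d_8 = (403 - 9^2)/23 = 322/23 = 14, a_8 = floor((20 + 9)/14) = 2.
  m_9 = 14*2 - 9 = 19, d_9 = (403 - 19^2)/14 = 42/14 = 3, a_9 = floor((20 + 19)/3) = 13.
  m_10 = 3*13 - 19 = 20, d_10 = (403 - 20^2)/3 = 3/3 = 1, a_10 = floor((20 + 20)/1) = 40.
  m_11 = 1*40 - 20 = 20, d_11 = (403 - 20^2)/1 = 3/1 = 3: (m_11, d_11) = (m_1, d_1) = (20, 3), so from here the quotients repeat a_1, ..., a_10; the period length is 10.
So sqrt(403) = [20; (13, 2, 1, 3, 1, 3, 1, 2, 13, 40)] with period length k = 10.
k is even, so the fundamental solution of x^2 - 403y^2 = 1 is (p_{k-1}, q_{k-1}) = (p_9, q_9); compute convergents through index 9.
Convergents (p_i = a_i*p_{i-1} + p_{i-2}, q_i = a_i*q_{i-1} + q_{i-2} with p_{-2}=0, p_{-1}=1, q_{-2}=1, q_{-1}=0):
  i=0: a_0=20, p_0 = 20*1 + 0 = 20, q_0 = 20*0 + 1 = 1.
  i=1: a_1=13, p_1 = 13*20 + 1 = 261, q_1 = 13*1 + 0 = 13.
  i=2: a_2=2, p_2 = 2*261 + 20 = 542, q_2 = 2*13 + 1 = 27.
  i=3: a_3=1, p_3 = 1*542 + 261 = 803, q_3 = 1*27 + 13 = 40.
  i=4: a_4=3, p_4 = 3*803 + 542 = 2951, q_4 = 3*40 + 27 = 147.
  i=5: a_5=1, p_5 = 1*2951 + 803 = 3754, q_5 = 1*147 + 40 = 187.
  i=6: a_6=3, p_6 = 3*3754 + 2951 = 14213, q_6 = 3*187 + 147 = 708.
  i=7: a_7=1, p_7 = 1*14213 + 3754 = 17967, q_7 = 1*708 + 187 = 895.
  i=8: a_8=2, p_8 = 2*17967 + 14213 = 50147, q_8 = 2*895 + 708 = 2498.
  i=9: a_9=13, p_9 = 13*50147 + 17967 = 669878, q_9 = 13*2498 + 895 = 33369.
Check: 669878^2 - 403*33369^2 = 448736534884 - 448736534883 = 1, so (x, y) = (669878, 33369) solves the equation, and by the theorem it is the least positive solution.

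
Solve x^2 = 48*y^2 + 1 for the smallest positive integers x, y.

(x, y) = (7, 1)

First expand sqrt(48) as a continued fraction. With x_i = (sqrt(48) + m_i)/d_i and (m_0, d_0) = (0, 1): a_0 = floor(sqrt(48)) = 6, since 6^2 = 36 <= 48 < 49 = 7^2.
Iterate m_{i+1} = d_i*a_i - m_i, d_{i+1} = (48 - m_{i+1}^2)/d_i, a_{i+1} = floor((a_0 + m_{i+1})/d_{i+1}):
  m_1 = 1*6 - 0 = 6, d_1 = (48 - 6^2)/1 = 12/1 = 12, a_1 = floor((6 + 6)/12) = 1.
  m_2 = 12*1 - 6 = 6, d_2 = (48 - 6^2)/12 = 12/12 = 1, a_2 = floor((6 + 6)/1) = 12.
  m_3 = 1*12 - 6 = 6, d_3 = (48 - 6^2)/1 = 12/1 = 12: (m_3, d_3) = (m_1, d_1) = (6, 12), so from here the quotients repeat a_1, a_2; the period length is 2.
So sqrt(48) = [6; (1, 12)] with period length k = 2.
k is even, so the fundamental solution of x^2 - 48y^2 = 1 is (p_{k-1}, q_{k-1}) = (p_1, q_1); compute convergents through index 1.
Convergents (p_i = a_i*p_{i-1} + p_{i-2}, q_i = a_i*q_{i-1} + q_{i-2} with p_{-2}=0, p_{-1}=1, q_{-2}=1, q_{-1}=0):
  i=0: a_0=6, p_0 = 6*1 + 0 = 6, q_0 = 6*0 + 1 = 1.
  i=1: a_1=1, p_1 = 1*6 + 1 = 7, q_1 = 1*1 + 0 = 1.
Check: 7^2 - 48*1^2 = 49 - 48 = 1, so (x, y) = (7, 1) solves the equation, and by the theorem it is the least positive solution.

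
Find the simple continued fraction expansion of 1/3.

[0; 3]

Run the Euclidean algorithm on 1 and 3; the successive quotients are the partial quotients a_0, a_1, ... (each step inverts the fractional part left over by the previous one):
  1 = 0*3 + 1, so a_0 = 0.
  3 = 3*1 + 0, so a_1 = 3.
The remainder reaches 0 after 2 divisions, so the expansion has 2 partial quotients, read off in order.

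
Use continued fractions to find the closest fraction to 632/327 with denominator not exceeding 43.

Expand x = 632/327 as a continued fraction with the Euclidean algorithm:
  632 = 1*327 + 305, so a_0 = 1.
  327 = 1*305 + 22, so a_1 = 1.
  305 = 13*22 + 19, so a_2 = 13.
  22 = 1*19 + 3, so a_3 = 1.
  19 = 6*3 + 1, so a_4 = 6.
  3 = 3*1 + 0, so a_5 = 3.
so x = [1; 1, 13, 1, 6, 3].
Convergents (p_i = a_i*p_{i-1} + p_{i-2}, q_i = a_i*q_{i-1} + q_{i-2} with p_{-2}=0, p_{-1}=1, q_{-2}=1, q_{-1}=0), until the denominator exceeds 43:
  i=0: a_0=1, p_0 = 1*1 + 0 = 1, q_0 = 1*0 + 1 = 1.
  i=1: a_1=1, p_1 = 1*1 + 1 = 2, q_1 = 1*1 + 0 = 1.
  i=2: a_2=13, p_2 = 13*2 + 1 = 27, q_2 = 13*1 + 1 = 14.
  i=3: a_3=1, p_3 = 1*27 + 2 = 29, q_3 = 1*14 + 1 = 15.
  i=4: a_4=6, p_4 = 6*29 + 27 = 201, q_4 = 6*15 + 14 = 104.
q_4 = 104 > 43, so the last convergent with denominator <= 43 is p_3/q_3 = 29/15.
The closest fraction with denominator <= 43 is either p_3/q_3 or the intermediate fraction (k*p_3 + p_2)/(k*q_3 + q_2) with the largest k >= 1 whose denominator stays <= 43; these approach x as k grows, and every other convergent or intermediate fraction in range is farther away.
Largest k: floor((43 - q_2)/q_3) = floor((43 - 14)/15) = 1.
That gives (1*29 + 27)/(1*15 + 14) = 56/29.
Compare the errors: |x - 29/15| = |632*15 - 29*327|/(327*15) = 3/4905, and |x - 56/29| = |632*29 - 56*327|/(327*29) = 16/9483.
Cross-multiplying, 3*9483 = 28449 < 78480 = 16*4905, so 3/4905 is smaller: the convergent 29/15 is closer to x than 56/29.

29/15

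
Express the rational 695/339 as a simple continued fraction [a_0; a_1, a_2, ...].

[2; 19, 1, 16]

Run the Euclidean algorithm on 695 and 339; the successive quotients are the partial quotients a_0, a_1, ... (each step inverts the fractional part left over by the previous one):
  695 = 2*339 + 17, so a_0 = 2.
  339 = 19*17 + 16, so a_1 = 19.
  17 = 1*16 + 1, so a_2 = 1.
  16 = 16*1 + 0, so a_3 = 16.
The remainder reaches 0 after 4 divisions, so the expansion has 4 partial quotients, read off in order.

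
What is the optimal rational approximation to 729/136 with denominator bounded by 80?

Expand x = 729/136 as a continued fraction with the Euclidean algorithm:
  729 = 5*136 + 49, so a_0 = 5.
  136 = 2*49 + 38, so a_1 = 2.
  49 = 1*38 + 11, so a_2 = 1.
  38 = 3*11 + 5, so a_3 = 3.
  11 = 2*5 + 1, so a_4 = 2.
  5 = 5*1 + 0, so a_5 = 5.
so x = [5; 2, 1, 3, 2, 5].
Convergents (p_i = a_i*p_{i-1} + p_{i-2}, q_i = a_i*q_{i-1} + q_{i-2} with p_{-2}=0, p_{-1}=1, q_{-2}=1, q_{-1}=0), until the denominator exceeds 80:
  i=0: a_0=5, p_0 = 5*1 + 0 = 5, q_0 = 5*0 + 1 = 1.
  i=1: a_1=2, p_1 = 2*5 + 1 = 11, q_1 = 2*1 + 0 = 2.
  i=2: a_2=1, p_2 = 1*11 + 5 = 16, q_2 = 1*2 + 1 = 3.
  i=3: a_3=3, p_3 = 3*16 + 11 = 59, q_3 = 3*3 + 2 = 11.
  i=4: a_4=2, p_4 = 2*59 + 16 = 134, q_4 = 2*11 + 3 = 25.
  i=5: a_5=5, p_5 = 5*134 + 59 = 729, q_5 = 5*25 + 11 = 136.
q_5 = 136 > 80, so the last convergent with denominator <= 80 is p_4/q_4 = 134/25.
The closest fraction with denominator <= 80 is either p_4/q_4 or the intermediate fraction (k*p_4 + p_3)/(k*q_4 + q_3) with the largest k >= 1 whose denominator stays <= 80; these approach x as k grows, and every other convergent or intermediate fraction in range is farther away.
Largest k: floor((80 - q_3)/q_4) = floor((80 - 11)/25) = 2.
That gives (2*134 + 59)/(2*25 + 11) = 327/61.
Compare the errors: |x - 134/25| = |729*25 - 134*136|/(136*25) = 1/3400, and |x - 327/61| = |729*61 - 327*136|/(136*61) = 3/8296.
Cross-multiplying, 1*8296 = 8296 < 10200 = 3*3400, so 1/3400 is smaller: the convergent 134/25 is closer to x than 327/61.

134/25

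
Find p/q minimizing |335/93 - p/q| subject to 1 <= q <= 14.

18/5

Expand x = 335/93 as a continued fraction with the Euclidean algorithm:
  335 = 3*93 + 56, so a_0 = 3.
  93 = 1*56 + 37, so a_1 = 1.
  56 = 1*37 + 19, so a_2 = 1.
  37 = 1*19 + 18, so a_3 = 1.
  19 = 1*18 + 1, so a_4 = 1.
  18 = 18*1 + 0, so a_5 = 18.
so x = [3; 1, 1, 1, 1, 18].
Convergents (p_i = a_i*p_{i-1} + p_{i-2}, q_i = a_i*q_{i-1} + q_{i-2} with p_{-2}=0, p_{-1}=1, q_{-2}=1, q_{-1}=0), until the denominator exceeds 14:
  i=0: a_0=3, p_0 = 3*1 + 0 = 3, q_0 = 3*0 + 1 = 1.
  i=1: a_1=1, p_1 = 1*3 + 1 = 4, q_1 = 1*1 + 0 = 1.
  i=2: a_2=1, p_2 = 1*4 + 3 = 7, q_2 = 1*1 + 1 = 2.
  i=3: a_3=1, p_3 = 1*7 + 4 = 11, q_3 = 1*2 + 1 = 3.
  i=4: a_4=1, p_4 = 1*11 + 7 = 18, q_4 = 1*3 + 2 = 5.
  i=5: a_5=18, p_5 = 18*18 + 11 = 335, q_5 = 18*5 + 3 = 93.
q_5 = 93 > 14, so the last convergent with denominator <= 14 is p_4/q_4 = 18/5.
The closest fraction with denominator <= 14 is either p_4/q_4 or the intermediate fraction (k*p_4 + p_3)/(k*q_4 + q_3) with the largest k >= 1 whose denominator stays <= 14; these approach x as k grows, and every other convergent or intermediate fraction in range is farther away.
Largest k: floor((14 - q_3)/q_4) = floor((14 - 3)/5) = 2.
That gives (2*18 + 11)/(2*5 + 3) = 47/13.
Compare the errors: |x - 18/5| = |335*5 - 18*93|/(93*5) = 1/465, and |x - 47/13| = |335*13 - 47*93|/(93*13) = 16/1209.
Cross-multiplying, 1*1209 = 1209 < 7440 = 16*465, so 1/465 is smaller: the convergent 18/5 is closer to x than 47/13.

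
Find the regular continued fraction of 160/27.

[5; 1, 12, 2]

Run the Euclidean algorithm on 160 and 27; the successive quotients are the partial quotients a_0, a_1, ... (each step inverts the fractional part left over by the previous one):
  160 = 5*27 + 25, so a_0 = 5.
  27 = 1*25 + 2, so a_1 = 1.
  25 = 12*2 + 1, so a_2 = 12.
  2 = 2*1 + 0, so a_3 = 2.
The remainder reaches 0 after 4 divisions, so the expansion has 4 partial quotients, read off in order.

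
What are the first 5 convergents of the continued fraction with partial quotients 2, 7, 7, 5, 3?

Using the convergent recurrence p_i = a_i*p_{i-1} + p_{i-2}, q_i = a_i*q_{i-1} + q_{i-2} with p_{-2}=0, p_{-1}=1, q_{-2}=1, q_{-1}=0:
  i=0: a_0=2, p_0 = 2*1 + 0 = 2, q_0 = 2*0 + 1 = 1.
  i=1: a_1=7, p_1 = 7*2 + 1 = 15, q_1 = 7*1 + 0 = 7.
  i=2: a_2=7, p_2 = 7*15 + 2 = 107, q_2 = 7*7 + 1 = 50.
  i=3: a_3=5, p_3 = 5*107 + 15 = 550, q_3 = 5*50 + 7 = 257.
  i=4: a_4=3, p_4 = 3*550 + 107 = 1757, q_4 = 3*257 + 50 = 821.

2/1, 15/7, 107/50, 550/257, 1757/821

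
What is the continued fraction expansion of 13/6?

Run the Euclidean algorithm on 13 and 6; the successive quotients are the partial quotients a_0, a_1, ... (each step inverts the fractional part left over by the previous one):
  13 = 2*6 + 1, so a_0 = 2.
  6 = 6*1 + 0, so a_1 = 6.
The remainder reaches 0 after 2 divisions, so the expansion has 2 partial quotients, read off in order.

[2; 6]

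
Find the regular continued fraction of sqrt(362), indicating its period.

Write x_i = (sqrt(362) + m_i)/d_i with (m_0, d_0) = (0, 1). a_0 = floor(sqrt(362)) = 19, since 19^2 = 361 <= 362 < 400 = 20^2.
Iterate m_{i+1} = d_i*a_i - m_i, d_{i+1} = (362 - m_{i+1}^2)/d_i, a_{i+1} = floor((a_0 + m_{i+1})/d_{i+1}):
  m_1 = 1*19 - 0 = 19, d_1 = (362 - 19^2)/1 = 1/1 = 1, a_1 = floor((19 + 19)/1) = 38.
  m_2 = 1*38 - 19 = 19, d_2 = (362 - 19^2)/1 = 1/1 = 1: (m_2, d_2) = (m_1, d_1) = (19, 1), so from here the quotient a_1 repeats; the period length is 1.
Hence the expansion of sqrt(362) is a_0 = 19 followed by the repeating block 38 (period 1).

[19; (38)]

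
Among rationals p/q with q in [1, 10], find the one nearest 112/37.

Expand x = 112/37 as a continued fraction with the Euclidean algorithm:
  112 = 3*37 + 1, so a_0 = 3.
  37 = 37*1 + 0, so a_1 = 37.
so x = [3; 37].
Convergents (p_i = a_i*p_{i-1} + p_{i-2}, q_i = a_i*q_{i-1} + q_{i-2} with p_{-2}=0, p_{-1}=1, q_{-2}=1, q_{-1}=0), until the denominator exceeds 10:
  i=0: a_0=3, p_0 = 3*1 + 0 = 3, q_0 = 3*0 + 1 = 1.
  i=1: a_1=37, p_1 = 37*3 + 1 = 112, q_1 = 37*1 + 0 = 37.
q_1 = 37 > 10, so the last convergent with denominator <= 10 is p_0/q_0 = 3/1.
The closest fraction with denominator <= 10 is either p_0/q_0 or the intermediate fraction (k*p_0 + p_{-1})/(k*q_0 + q_{-1}) with the largest k >= 1 whose denominator stays <= 10; these approach x as k grows, and every other convergent or intermediate fraction in range is farther away.
Largest k: floor((10 - q_{-1})/q_0) = floor((10 - 0)/1) = 10 (using the seeds p_{-1} = 1, q_{-1} = 0).
That gives (10*3 + 1)/(10*1 + 0) = 31/10.
Compare the errors: |x - 3/1| = |112*1 - 3*37|/(37*1) = 1/37, and |x - 31/10| = |112*10 - 31*37|/(37*10) = 27/370.
Cross-multiplying, 1*370 = 370 < 999 = 27*37, so 1/37 is smaller: the convergent 3/1 is closer to x than 31/10.

3/1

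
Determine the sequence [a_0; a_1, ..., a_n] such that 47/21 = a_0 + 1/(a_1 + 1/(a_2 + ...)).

Run the Euclidean algorithm on 47 and 21; the successive quotients are the partial quotients a_0, a_1, ... (each step inverts the fractional part left over by the previous one):
  47 = 2*21 + 5, so a_0 = 2.
  21 = 4*5 + 1, so a_1 = 4.
  5 = 5*1 + 0, so a_2 = 5.
The remainder reaches 0 after 3 divisions, so the expansion has 3 partial quotients, read off in order.

[2; 4, 5]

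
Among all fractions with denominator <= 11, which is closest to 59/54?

Expand x = 59/54 as a continued fraction with the Euclidean algorithm:
  59 = 1*54 + 5, so a_0 = 1.
  54 = 10*5 + 4, so a_1 = 10.
  5 = 1*4 + 1, so a_2 = 1.
  4 = 4*1 + 0, so a_3 = 4.
so x = [1; 10, 1, 4].
Convergents (p_i = a_i*p_{i-1} + p_{i-2}, q_i = a_i*q_{i-1} + q_{i-2} with p_{-2}=0, p_{-1}=1, q_{-2}=1, q_{-1}=0), until the denominator exceeds 11:
  i=0: a_0=1, p_0 = 1*1 + 0 = 1, q_0 = 1*0 + 1 = 1.
  i=1: a_1=10, p_1 = 10*1 + 1 = 11, q_1 = 10*1 + 0 = 10.
  i=2: a_2=1, p_2 = 1*11 + 1 = 12, q_2 = 1*10 + 1 = 11.
  i=3: a_3=4, p_3 = 4*12 + 11 = 59, q_3 = 4*11 + 10 = 54.
q_3 = 54 > 11, so the last convergent with denominator <= 11 is p_2/q_2 = 12/11.
The closest fraction with denominator <= 11 is either p_2/q_2 or the intermediate fraction (k*p_2 + p_1)/(k*q_2 + q_1) with the largest k >= 1 whose denominator stays <= 11; these approach x as k grows, and every other convergent or intermediate fraction in range is farther away.
Largest k: floor((11 - q_1)/q_2) = floor((11 - 10)/11) = 0.
Since k = 0, no intermediate fraction beyond p_2/q_2 has denominator <= 11, so the convergent 12/11 is the closest (its error is |59*11 - 12*54|/(54*11) = 1/594).

12/11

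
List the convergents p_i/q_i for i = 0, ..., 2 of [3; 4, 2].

3/1, 13/4, 29/9

Using the convergent recurrence p_i = a_i*p_{i-1} + p_{i-2}, q_i = a_i*q_{i-1} + q_{i-2} with p_{-2}=0, p_{-1}=1, q_{-2}=1, q_{-1}=0:
  i=0: a_0=3, p_0 = 3*1 + 0 = 3, q_0 = 3*0 + 1 = 1.
  i=1: a_1=4, p_1 = 4*3 + 1 = 13, q_1 = 4*1 + 0 = 4.
  i=2: a_2=2, p_2 = 2*13 + 3 = 29, q_2 = 2*4 + 1 = 9.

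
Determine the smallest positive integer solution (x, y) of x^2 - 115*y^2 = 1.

First expand sqrt(115) as a continued fraction. With x_i = (sqrt(115) + m_i)/d_i and (m_0, d_0) = (0, 1): a_0 = floor(sqrt(115)) = 10, since 10^2 = 100 <= 115 < 121 = 11^2.
Iterate m_{i+1} = d_i*a_i - m_i, d_{i+1} = (115 - m_{i+1}^2)/d_i, a_{i+1} = floor((a_0 + m_{i+1})/d_{i+1}):
  m_1 = 1*10 - 0 = 10, d_1 = (115 - 10^2)/1 = 15/1 = 15, a_1 = floor((10 + 10)/15) = 1.
  m_2 = 15*1 - 10 = 5, d_2 = (115 - 5^2)/15 = 90/15 = 6, a_2 = floor((10 + 5)/6) = 2.
  m_3 = 6*2 - 5 = 7, d_3 = (115 - 7^2)/6 = 66/6 = 11, a_3 = floor((10 + 7)/11) = 1.
  m_4 = 11*1 - 7 = 4, d_4 = (115 - 4^2)/11 = 99/11 = 9, a_4 = floor((10 + 4)/9) = 1.
  m_5 = 9*1 - 4 = 5, d_5 = (115 - 5^2)/9 = 90/9 = 10, a_5 = floor((10 + 5)/10) = 1.
  m_6 = 10*1 - 5 = 5, d_6 = (115 - 5^2)/10 = 90/10 = 9, a_6 = floor((10 + 5)/9) = 1.
  m_7 = 9*1 - 5 = 4, d_7 = (115 - 4^2)/9 = 99/9 = 11, a_7 = floor((10 + 4)/11) = 1.
  m_8 = 11*1 - 4 = 7, d_8 = (115 - 7^2)/11 = 66/11 = 6, a_8 = floor((10 + 7)/6) = 2.
  m_9 = 6*2 - 7 = 5, d_9 = (115 - 5^2)/6 = 90/6 = 15, a_9 = floor((10 + 5)/15) = 1.
  m_10 = 15*1 - 5 = 10, d_10 = (115 - 10^2)/15 = 15/15 = 1, a_10 = floor((10 + 10)/1) = 20.
  m_11 = 1*20 - 10 = 10, d_11 = (115 - 10^2)/1 = 15/1 = 15: (m_11, d_11) = (m_1, d_1) = (10, 15), so from here the quotients repeat a_1, ..., a_10; the period length is 10.
So sqrt(115) = [10; (1, 2, 1, 1, 1, 1, 1, 2, 1, 20)] with period length k = 10.
k is even, so the fundamental solution of x^2 - 115y^2 = 1 is (p_{k-1}, q_{k-1}) = (p_9, q_9); compute convergents through index 9.
Convergents (p_i = a_i*p_{i-1} + p_{i-2}, q_i = a_i*q_{i-1} + q_{i-2} with p_{-2}=0, p_{-1}=1, q_{-2}=1, q_{-1}=0):
  i=0: a_0=10, p_0 = 10*1 + 0 = 10, q_0 = 10*0 + 1 = 1.
  i=1: a_1=1, p_1 = 1*10 + 1 = 11, q_1 = 1*1 + 0 = 1.
  i=2: a_2=2, p_2 = 2*11 + 10 = 32, q_2 = 2*1 + 1 = 3.
  i=3: a_3=1, p_3 = 1*32 + 11 = 43, q_3 = 1*3 + 1 = 4.
  i=4: a_4=1, p_4 = 1*43 + 32 = 75, q_4 = 1*4 + 3 = 7.
  i=5: a_5=1, p_5 = 1*75 + 43 = 118, q_5 = 1*7 + 4 = 11.
  i=6: a_6=1, p_6 = 1*118 + 75 = 193, q_6 = 1*11 + 7 = 18.
  i=7: a_7=1, p_7 = 1*193 + 118 = 311, q_7 = 1*18 + 11 = 29.
  i=8: a_8=2, p_8 = 2*311 + 193 = 815, q_8 = 2*29 + 18 = 76.
  i=9: a_9=1, p_9 = 1*815 + 311 = 1126, q_9 = 1*76 + 29 = 105.
Check: 1126^2 - 115*105^2 = 1267876 - 1267875 = 1, so (x, y) = (1126, 105) solves the equation, and by the theorem it is the least positive solution.

(x, y) = (1126, 105)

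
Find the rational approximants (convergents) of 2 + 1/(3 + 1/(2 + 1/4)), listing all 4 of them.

Using the convergent recurrence p_i = a_i*p_{i-1} + p_{i-2}, q_i = a_i*q_{i-1} + q_{i-2} with p_{-2}=0, p_{-1}=1, q_{-2}=1, q_{-1}=0:
  i=0: a_0=2, p_0 = 2*1 + 0 = 2, q_0 = 2*0 + 1 = 1.
  i=1: a_1=3, p_1 = 3*2 + 1 = 7, q_1 = 3*1 + 0 = 3.
  i=2: a_2=2, p_2 = 2*7 + 2 = 16, q_2 = 2*3 + 1 = 7.
  i=3: a_3=4, p_3 = 4*16 + 7 = 71, q_3 = 4*7 + 3 = 31.

2/1, 7/3, 16/7, 71/31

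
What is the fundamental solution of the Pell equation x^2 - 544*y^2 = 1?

(x, y) = (2449, 105)

First expand sqrt(544) as a continued fraction. With x_i = (sqrt(544) + m_i)/d_i and (m_0, d_0) = (0, 1): a_0 = floor(sqrt(544)) = 23, since 23^2 = 529 <= 544 < 576 = 24^2.
Iterate m_{i+1} = d_i*a_i - m_i, d_{i+1} = (544 - m_{i+1}^2)/d_i, a_{i+1} = floor((a_0 + m_{i+1})/d_{i+1}):
  m_1 = 1*23 - 0 = 23, d_1 = (544 - 23^2)/1 = 15/1 = 15, a_1 = floor((23 + 23)/15) = 3.
  m_2 = 15*3 - 23 = 22, d_2 = (544 - 22^2)/15 = 60/15 = 4, a_2 = floor((23 + 22)/4) = 11.
  m_3 = 4*11 - 22 = 22, d_3 = (544 - 22^2)/4 = 60/4 = 15, a_3 = floor((23 + 22)/15) = 3.
  m_4 = 15*3 - 22 = 23, d_4 = (544 - 23^2)/15 = 15/15 = 1, a_4 = floor((23 + 23)/1) = 46.
  m_5 = 1*46 - 23 = 23, d_5 = (544 - 23^2)/1 = 15/1 = 15: (m_5, d_5) = (m_1, d_1) = (23, 15), so from here the quotients repeat a_1, ..., a_4; the period length is 4.
So sqrt(544) = [23; (3, 11, 3, 46)] with period length k = 4.
k is even, so the fundamental solution of x^2 - 544y^2 = 1 is (p_{k-1}, q_{k-1}) = (p_3, q_3); compute convergents through index 3.
Convergents (p_i = a_i*p_{i-1} + p_{i-2}, q_i = a_i*q_{i-1} + q_{i-2} with p_{-2}=0, p_{-1}=1, q_{-2}=1, q_{-1}=0):
  i=0: a_0=23, p_0 = 23*1 + 0 = 23, q_0 = 23*0 + 1 = 1.
  i=1: a_1=3, p_1 = 3*23 + 1 = 70, q_1 = 3*1 + 0 = 3.
  i=2: a_2=11, p_2 = 11*70 + 23 = 793, q_2 = 11*3 + 1 = 34.
  i=3: a_3=3, p_3 = 3*793 + 70 = 2449, q_3 = 3*34 + 3 = 105.
Check: 2449^2 - 544*105^2 = 5997601 - 5997600 = 1, so (x, y) = (2449, 105) solves the equation, and by the theorem it is the least positive solution.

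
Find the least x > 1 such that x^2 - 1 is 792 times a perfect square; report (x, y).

(x, y) = (197, 7)

First expand sqrt(792) as a continued fraction. With x_i = (sqrt(792) + m_i)/d_i and (m_0, d_0) = (0, 1): a_0 = floor(sqrt(792)) = 28, since 28^2 = 784 <= 792 < 841 = 29^2.
Iterate m_{i+1} = d_i*a_i - m_i, d_{i+1} = (792 - m_{i+1}^2)/d_i, a_{i+1} = floor((a_0 + m_{i+1})/d_{i+1}):
  m_1 = 1*28 - 0 = 28, d_1 = (792 - 28^2)/1 = 8/1 = 8, a_1 = floor((28 + 28)/8) = 7.
  m_2 = 8*7 - 28 = 28, d_2 = (792 - 28^2)/8 = 8/8 = 1, a_2 = floor((28 + 28)/1) = 56.
  m_3 = 1*56 - 28 = 28, d_3 = (792 - 28^2)/1 = 8/1 = 8: (m_3, d_3) = (m_1, d_1) = (28, 8), so from here the quotients repeat a_1, a_2; the period length is 2.
So sqrt(792) = [28; (7, 56)] with period length k = 2.
k is even, so the fundamental solution of x^2 - 792y^2 = 1 is (p_{k-1}, q_{k-1}) = (p_1, q_1); compute convergents through index 1.
Convergents (p_i = a_i*p_{i-1} + p_{i-2}, q_i = a_i*q_{i-1} + q_{i-2} with p_{-2}=0, p_{-1}=1, q_{-2}=1, q_{-1}=0):
  i=0: a_0=28, p_0 = 28*1 + 0 = 28, q_0 = 28*0 + 1 = 1.
  i=1: a_1=7, p_1 = 7*28 + 1 = 197, q_1 = 7*1 + 0 = 7.
Check: 197^2 - 792*7^2 = 38809 - 38808 = 1, so (x, y) = (197, 7) solves the equation, and by the theorem it is the least positive solution.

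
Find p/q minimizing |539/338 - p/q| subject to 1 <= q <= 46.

Expand x = 539/338 as a continued fraction with the Euclidean algorithm:
  539 = 1*338 + 201, so a_0 = 1.
  338 = 1*201 + 137, so a_1 = 1.
  201 = 1*137 + 64, so a_2 = 1.
  137 = 2*64 + 9, so a_3 = 2.
  64 = 7*9 + 1, so a_4 = 7.
  9 = 9*1 + 0, so a_5 = 9.
so x = [1; 1, 1, 2, 7, 9].
Convergents (p_i = a_i*p_{i-1} + p_{i-2}, q_i = a_i*q_{i-1} + q_{i-2} with p_{-2}=0, p_{-1}=1, q_{-2}=1, q_{-1}=0), until the denominator exceeds 46:
  i=0: a_0=1, p_0 = 1*1 + 0 = 1, q_0 = 1*0 + 1 = 1.
  i=1: a_1=1, p_1 = 1*1 + 1 = 2, q_1 = 1*1 + 0 = 1.
  i=2: a_2=1, p_2 = 1*2 + 1 = 3, q_2 = 1*1 + 1 = 2.
  i=3: a_3=2, p_3 = 2*3 + 2 = 8, q_3 = 2*2 + 1 = 5.
  i=4: a_4=7, p_4 = 7*8 + 3 = 59, q_4 = 7*5 + 2 = 37.
  i=5: a_5=9, p_5 = 9*59 + 8 = 539, q_5 = 9*37 + 5 = 338.
q_5 = 338 > 46, so the last convergent with denominator <= 46 is p_4/q_4 = 59/37.
The closest fraction with denominator <= 46 is either p_4/q_4 or the intermediate fraction (k*p_4 + p_3)/(k*q_4 + q_3) with the largest k >= 1 whose denominator stays <= 46; these approach x as k grows, and every other convergent or intermediate fraction in range is farther away.
Largest k: floor((46 - q_3)/q_4) = floor((46 - 5)/37) = 1.
That gives (1*59 + 8)/(1*37 + 5) = 67/42.
Compare the errors: |x - 59/37| = |539*37 - 59*338|/(338*37) = 1/12506, and |x - 67/42| = |539*42 - 67*338|/(338*42) = 8/14196.
Cross-multiplying, 1*14196 = 14196 < 100048 = 8*12506, so 1/12506 is smaller: the convergent 59/37 is closer to x than 67/42.

59/37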